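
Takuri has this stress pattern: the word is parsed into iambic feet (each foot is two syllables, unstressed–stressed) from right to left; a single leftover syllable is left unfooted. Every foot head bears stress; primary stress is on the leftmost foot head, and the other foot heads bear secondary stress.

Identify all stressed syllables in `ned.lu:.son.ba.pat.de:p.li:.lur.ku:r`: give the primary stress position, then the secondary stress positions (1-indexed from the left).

Parse right to left into iambic (σˈσ) feet: ned (lu:.ˈson) (ba.ˈpat) (de:p.ˈli:) (lur.ˈku:r). Syllable 1 is left unfooted.
Foot heads (stressed positions): 3, 5, 7, 9.
End Rule Leftmost: primary stress on the leftmost head = syllable 3.
Secondary stress on 5, 7, 9: ned.lu:.ˈson.ba.ˌpat.de:p.ˌli:.lur.ˌku:r.

primary 3, secondary 5, 7, 9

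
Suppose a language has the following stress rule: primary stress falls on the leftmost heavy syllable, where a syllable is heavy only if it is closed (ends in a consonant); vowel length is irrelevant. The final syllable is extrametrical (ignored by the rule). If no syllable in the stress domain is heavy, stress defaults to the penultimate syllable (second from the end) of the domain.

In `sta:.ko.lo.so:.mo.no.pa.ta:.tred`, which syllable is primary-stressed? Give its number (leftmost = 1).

The final syllable (9, tred) is extrametrical; the stress domain is syllables 1–8.
Weights: 1 sta: L, 2 ko L, 3 lo L, 4 so: L, 5 mo L, 6 no L, 7 pa L, 8 ta: L.
No heavy syllable in the domain; default to the penultimate syllable (second from the end) of the domain = syllable 7.
Primary stress: syllable 7 → sta:.ko.lo.so:.mo.no.ˈpa.ta:.tred.

7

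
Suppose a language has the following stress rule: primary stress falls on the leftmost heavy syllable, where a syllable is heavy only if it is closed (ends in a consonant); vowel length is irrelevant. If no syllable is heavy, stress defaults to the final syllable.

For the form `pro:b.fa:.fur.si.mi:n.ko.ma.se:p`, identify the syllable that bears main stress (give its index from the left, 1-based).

1

Weights: 1 pro:b H, 2 fa: L, 3 fur H, 4 si L, 5 mi:n H, 6 ko L, 7 ma L, 8 se:p H.
Heavy syllables in the domain: 1, 3, 5, 8. The leftmost is syllable 1 (pro:b).
Primary stress: syllable 1 → ˈpro:b.fa:.fur.si.mi:n.ko.ma.se:p.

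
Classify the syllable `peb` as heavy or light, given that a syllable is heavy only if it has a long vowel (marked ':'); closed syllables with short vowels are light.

light

`peb`: short vowel, closed (coda /b/). Short vowel → light.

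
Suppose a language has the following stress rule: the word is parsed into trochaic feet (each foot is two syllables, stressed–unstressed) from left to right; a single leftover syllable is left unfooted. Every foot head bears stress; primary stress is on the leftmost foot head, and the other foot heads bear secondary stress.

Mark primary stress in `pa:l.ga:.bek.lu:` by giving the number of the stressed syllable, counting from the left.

Parse left to right into trochaic (ˈσσ) feet: (ˈpa:l.ga:) (ˈbek.lu:).
Foot heads (stressed positions): 1, 3.
End Rule Leftmost: primary stress on the leftmost head = syllable 1.
Primary stress: syllable 1 → ˈpa:l.ga:.bek.lu:.

1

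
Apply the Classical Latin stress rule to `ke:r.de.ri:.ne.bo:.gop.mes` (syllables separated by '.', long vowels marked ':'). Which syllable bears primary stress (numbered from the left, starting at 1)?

Classical Latin: stress the penult if heavy (long vowel or closed), else the antepenult.
Weights: 5 bo: H, 6 gop H, 7 mes H.
The penult (syllable 6, gop) is heavy, so it takes stress.
Stress on syllable 6: ke:r.de.ri:.ne.bo:.ˈgop.mes.

6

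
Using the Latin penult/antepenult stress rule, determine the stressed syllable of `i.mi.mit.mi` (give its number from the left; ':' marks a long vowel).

Classical Latin: stress the penult if heavy (long vowel or closed), else the antepenult.
Weights: 2 mi L, 3 mit H, 4 mi L.
The penult (syllable 3, mit) is heavy, so it takes stress.
Stress on syllable 3: i.mi.ˈmit.mi.

3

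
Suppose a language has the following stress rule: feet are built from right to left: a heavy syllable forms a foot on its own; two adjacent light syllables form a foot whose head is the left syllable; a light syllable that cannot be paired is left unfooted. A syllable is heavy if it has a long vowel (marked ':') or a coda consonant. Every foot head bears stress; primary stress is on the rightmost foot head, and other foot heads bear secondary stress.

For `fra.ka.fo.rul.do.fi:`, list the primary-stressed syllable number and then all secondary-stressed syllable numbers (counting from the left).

Weights: 1 fra L, 2 ka L, 3 fo L, 4 rul H, 5 do L, 6 fi: H.
Parse right to left (heavy = foot alone; LL = one foot; stranded L unfooted): fra (ˈka.fo) (ˈrul) do (ˈfi:).
Foot heads: 2, 4, 6.
Primary stress on the rightmost head = syllable 6.
Secondary stress on 2, 4: fra.ˌka.fo.ˌrul.do.ˈfi:.

primary 6, secondary 2, 4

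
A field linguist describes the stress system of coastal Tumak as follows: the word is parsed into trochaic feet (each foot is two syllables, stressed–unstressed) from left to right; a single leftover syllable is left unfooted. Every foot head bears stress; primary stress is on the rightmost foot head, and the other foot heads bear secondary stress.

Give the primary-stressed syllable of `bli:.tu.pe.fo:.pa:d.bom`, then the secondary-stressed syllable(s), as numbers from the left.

primary 5, secondary 1, 3

Parse left to right into trochaic (ˈσσ) feet: (ˈbli:.tu) (ˈpe.fo:) (ˈpa:d.bom).
Foot heads (stressed positions): 1, 3, 5.
End Rule Rightmost: primary stress on the rightmost head = syllable 5.
Secondary stress on 1, 3: ˌbli:.tu.ˌpe.fo:.ˈpa:d.bom.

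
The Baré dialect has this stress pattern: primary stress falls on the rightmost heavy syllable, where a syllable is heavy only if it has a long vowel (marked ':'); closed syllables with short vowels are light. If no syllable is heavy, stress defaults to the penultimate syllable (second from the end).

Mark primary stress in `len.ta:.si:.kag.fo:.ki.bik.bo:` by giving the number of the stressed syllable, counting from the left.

Weights: 1 len L, 2 ta: H, 3 si: H, 4 kag L, 5 fo: H, 6 ki L, 7 bik L, 8 bo: H.
Heavy syllables in the domain: 2, 3, 5, 8. The rightmost is syllable 8 (bo:).
Primary stress: syllable 8 → len.ta:.si:.kag.fo:.ki.bik.ˈbo:.

8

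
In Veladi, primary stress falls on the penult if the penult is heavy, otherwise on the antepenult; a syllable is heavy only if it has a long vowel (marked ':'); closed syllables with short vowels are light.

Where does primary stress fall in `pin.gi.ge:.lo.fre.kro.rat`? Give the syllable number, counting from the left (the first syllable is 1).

Weights: 5 fre L, 6 kro L, 7 rat L.
The penult (syllable 6, kro) is light, so stress falls on the antepenult (syllable 5, fre).
Primary stress: syllable 5 → pin.gi.ge:.lo.ˈfre.kro.rat.

5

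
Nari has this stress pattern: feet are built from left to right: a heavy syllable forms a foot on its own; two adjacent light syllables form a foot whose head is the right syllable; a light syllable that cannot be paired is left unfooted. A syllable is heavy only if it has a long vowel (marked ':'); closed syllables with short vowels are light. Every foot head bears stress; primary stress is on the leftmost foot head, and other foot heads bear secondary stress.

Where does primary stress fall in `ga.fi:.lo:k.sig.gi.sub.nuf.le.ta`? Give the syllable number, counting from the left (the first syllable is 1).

2

Weights: 1 ga L, 2 fi: H, 3 lo:k H, 4 sig L, 5 gi L, 6 sub L, 7 nuf L, 8 le L, 9 ta L.
Parse left to right (heavy = foot alone; LL = one foot; stranded L unfooted): ga (ˈfi:) (ˈlo:k) (sig.ˈgi) (sub.ˈnuf) (le.ˈta).
Foot heads: 2, 3, 5, 7, 9.
Primary stress on the leftmost head = syllable 2.
Primary stress: syllable 2 → ga.ˈfi:.lo:k.sig.gi.sub.nuf.le.ta.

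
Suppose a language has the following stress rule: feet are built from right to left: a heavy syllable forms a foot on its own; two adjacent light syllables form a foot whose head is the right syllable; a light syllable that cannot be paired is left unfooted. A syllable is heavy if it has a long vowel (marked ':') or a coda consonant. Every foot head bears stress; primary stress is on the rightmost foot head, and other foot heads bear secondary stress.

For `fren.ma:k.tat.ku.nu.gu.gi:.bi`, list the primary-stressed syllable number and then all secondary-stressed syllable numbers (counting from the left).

Weights: 1 fren H, 2 ma:k H, 3 tat H, 4 ku L, 5 nu L, 6 gu L, 7 gi: H, 8 bi L.
Parse right to left (heavy = foot alone; LL = one foot; stranded L unfooted): (ˈfren) (ˈma:k) (ˈtat) ku (nu.ˈgu) (ˈgi:) bi.
Foot heads: 1, 2, 3, 6, 7.
Primary stress on the rightmost head = syllable 7.
Secondary stress on 1, 2, 3, 6: ˌfren.ˌma:k.ˌtat.ku.nu.ˌgu.ˈgi:.bi.

primary 7, secondary 1, 2, 3, 6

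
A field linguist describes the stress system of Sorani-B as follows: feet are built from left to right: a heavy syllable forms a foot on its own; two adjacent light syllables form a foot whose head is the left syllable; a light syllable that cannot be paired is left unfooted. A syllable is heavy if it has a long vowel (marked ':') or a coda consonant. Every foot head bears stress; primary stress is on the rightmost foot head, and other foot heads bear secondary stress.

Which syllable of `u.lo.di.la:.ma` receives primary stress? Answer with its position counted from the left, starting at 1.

Weights: 1 u L, 2 lo L, 3 di L, 4 la: H, 5 ma L.
Parse left to right (heavy = foot alone; LL = one foot; stranded L unfooted): (ˈu.lo) di (ˈla:) ma.
Foot heads: 1, 4.
Primary stress on the rightmost head = syllable 4.
Primary stress: syllable 4 → u.lo.di.ˈla:.ma.

4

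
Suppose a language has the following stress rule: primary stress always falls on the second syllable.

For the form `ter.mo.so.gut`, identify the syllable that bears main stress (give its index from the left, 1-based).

2

The word has 4 syllables; the second syllable is syllable 2 (mo).
Primary stress: syllable 2 → ter.ˈmo.so.gut.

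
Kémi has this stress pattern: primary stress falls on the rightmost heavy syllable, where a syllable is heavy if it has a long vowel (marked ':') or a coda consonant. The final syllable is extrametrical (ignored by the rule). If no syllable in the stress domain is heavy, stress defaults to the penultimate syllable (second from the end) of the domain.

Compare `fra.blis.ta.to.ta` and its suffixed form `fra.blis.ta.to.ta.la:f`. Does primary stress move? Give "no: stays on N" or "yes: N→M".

Base `fra.blis.ta.to.ta` (5 syllables):
  The final syllable (5, ta) is extrametrical; the stress domain is syllables 1–4.
  Weights: 1 fra L, 2 blis H, 3 ta L, 4 to L.
  Heavy syllables in the domain: 2. The rightmost is syllable 2 (blis).
  → primary stress on syllable 2.
Suffixed `fra.blis.ta.to.ta.la:f` (6 syllables):
  The final syllable (6, la:f) is extrametrical; the stress domain is syllables 1–5.
  Weights: 1 fra L, 2 blis H, 3 ta L, 4 to L, 5 ta L.
  Heavy syllables in the domain: 2. The rightmost is syllable 2 (blis).
  → primary stress on syllable 2.

no: stays on 2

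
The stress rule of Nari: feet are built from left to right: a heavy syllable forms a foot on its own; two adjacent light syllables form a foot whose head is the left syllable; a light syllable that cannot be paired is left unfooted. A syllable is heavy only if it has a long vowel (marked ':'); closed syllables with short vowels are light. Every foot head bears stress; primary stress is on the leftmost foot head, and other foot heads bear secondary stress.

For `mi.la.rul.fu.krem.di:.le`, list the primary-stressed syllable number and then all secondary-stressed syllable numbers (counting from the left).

Weights: 1 mi L, 2 la L, 3 rul L, 4 fu L, 5 krem L, 6 di: H, 7 le L.
Parse left to right (heavy = foot alone; LL = one foot; stranded L unfooted): (ˈmi.la) (ˈrul.fu) krem (ˈdi:) le.
Foot heads: 1, 3, 6.
Primary stress on the leftmost head = syllable 1.
Secondary stress on 3, 6: ˈmi.la.ˌrul.fu.krem.ˌdi:.le.

primary 1, secondary 3, 6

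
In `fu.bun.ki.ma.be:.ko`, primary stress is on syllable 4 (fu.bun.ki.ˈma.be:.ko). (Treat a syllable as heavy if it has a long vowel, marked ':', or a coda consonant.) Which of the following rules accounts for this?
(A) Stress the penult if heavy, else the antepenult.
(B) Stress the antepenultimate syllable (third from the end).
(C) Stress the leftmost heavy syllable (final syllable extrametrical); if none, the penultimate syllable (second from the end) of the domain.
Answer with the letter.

B

Rule A → syllable 5 (observed: 4).
Rule B → syllable 4 ✓.
Rule C → syllable 2 (observed: 4).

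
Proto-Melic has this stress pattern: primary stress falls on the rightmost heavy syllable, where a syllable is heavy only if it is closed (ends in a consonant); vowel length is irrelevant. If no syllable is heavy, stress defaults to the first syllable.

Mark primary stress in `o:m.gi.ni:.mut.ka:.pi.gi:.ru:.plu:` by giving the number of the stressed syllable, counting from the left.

Weights: 1 o:m H, 2 gi L, 3 ni: L, 4 mut H, 5 ka: L, 6 pi L, 7 gi: L, 8 ru: L, 9 plu: L.
Heavy syllables in the domain: 1, 4. The rightmost is syllable 4 (mut).
Primary stress: syllable 4 → o:m.gi.ni:.ˈmut.ka:.pi.gi:.ru:.plu:.

4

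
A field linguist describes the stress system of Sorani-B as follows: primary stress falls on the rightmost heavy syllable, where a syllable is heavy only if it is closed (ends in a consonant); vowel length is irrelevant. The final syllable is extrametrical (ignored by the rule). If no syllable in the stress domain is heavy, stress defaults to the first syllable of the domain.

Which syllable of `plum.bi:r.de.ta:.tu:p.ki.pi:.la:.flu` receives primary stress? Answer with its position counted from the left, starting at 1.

5

The final syllable (9, flu) is extrametrical; the stress domain is syllables 1–8.
Weights: 1 plum H, 2 bi:r H, 3 de L, 4 ta: L, 5 tu:p H, 6 ki L, 7 pi: L, 8 la: L.
Heavy syllables in the domain: 1, 2, 5. The rightmost is syllable 5 (tu:p).
Primary stress: syllable 5 → plum.bi:r.de.ta:.ˈtu:p.ki.pi:.la:.flu.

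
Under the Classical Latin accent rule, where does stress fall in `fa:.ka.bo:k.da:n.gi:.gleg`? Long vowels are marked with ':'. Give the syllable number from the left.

Classical Latin: stress the penult if heavy (long vowel or closed), else the antepenult.
Weights: 4 da:n H, 5 gi: H, 6 gleg H.
The penult (syllable 5, gi:) is heavy, so it takes stress.
Stress on syllable 5: fa:.ka.bo:k.da:n.ˈgi:.gleg.

5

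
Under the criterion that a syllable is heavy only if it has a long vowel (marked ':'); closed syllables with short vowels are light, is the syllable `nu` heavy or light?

light

`nu`: short vowel, open (no coda). Short vowel → light.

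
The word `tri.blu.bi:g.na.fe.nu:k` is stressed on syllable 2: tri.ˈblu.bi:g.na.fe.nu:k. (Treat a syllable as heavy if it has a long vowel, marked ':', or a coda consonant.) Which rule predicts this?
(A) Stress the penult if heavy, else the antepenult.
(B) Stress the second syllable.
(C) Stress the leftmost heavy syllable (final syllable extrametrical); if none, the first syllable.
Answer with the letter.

B

Rule A → syllable 4 (observed: 2).
Rule B → syllable 2 ✓.
Rule C → syllable 3 (observed: 2).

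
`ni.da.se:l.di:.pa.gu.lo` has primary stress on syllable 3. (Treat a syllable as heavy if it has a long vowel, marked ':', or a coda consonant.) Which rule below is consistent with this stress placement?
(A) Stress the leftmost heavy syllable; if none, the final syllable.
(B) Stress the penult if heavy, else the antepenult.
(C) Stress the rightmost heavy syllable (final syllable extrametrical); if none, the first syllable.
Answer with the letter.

Rule A → syllable 3 ✓.
Rule B → syllable 5 (observed: 3).
Rule C → syllable 4 (observed: 3).

A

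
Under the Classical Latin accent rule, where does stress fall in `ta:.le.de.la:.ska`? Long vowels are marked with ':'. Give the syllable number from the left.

Classical Latin: stress the penult if heavy (long vowel or closed), else the antepenult.
Weights: 3 de L, 4 la: H, 5 ska L.
The penult (syllable 4, la:) is heavy, so it takes stress.
Stress on syllable 4: ta:.le.de.ˈla:.ska.

4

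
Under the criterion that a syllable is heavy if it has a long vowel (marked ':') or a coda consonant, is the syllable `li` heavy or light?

light

`li`: short vowel, open (no coda). Short vowel, open → light.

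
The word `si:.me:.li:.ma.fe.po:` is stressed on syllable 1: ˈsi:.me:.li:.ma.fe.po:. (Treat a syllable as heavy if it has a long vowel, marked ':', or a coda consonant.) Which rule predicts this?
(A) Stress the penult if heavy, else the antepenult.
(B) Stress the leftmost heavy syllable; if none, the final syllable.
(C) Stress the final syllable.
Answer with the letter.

B

Rule A → syllable 4 (observed: 1).
Rule B → syllable 1 ✓.
Rule C → syllable 6 (observed: 1).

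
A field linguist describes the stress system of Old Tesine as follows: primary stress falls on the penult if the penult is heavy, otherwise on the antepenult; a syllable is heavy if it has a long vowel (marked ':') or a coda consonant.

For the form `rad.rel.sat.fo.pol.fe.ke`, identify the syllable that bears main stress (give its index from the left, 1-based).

Weights: 5 pol H, 6 fe L, 7 ke L.
The penult (syllable 6, fe) is light, so stress falls on the antepenult (syllable 5, pol).
Primary stress: syllable 5 → rad.rel.sat.fo.ˈpol.fe.ke.

5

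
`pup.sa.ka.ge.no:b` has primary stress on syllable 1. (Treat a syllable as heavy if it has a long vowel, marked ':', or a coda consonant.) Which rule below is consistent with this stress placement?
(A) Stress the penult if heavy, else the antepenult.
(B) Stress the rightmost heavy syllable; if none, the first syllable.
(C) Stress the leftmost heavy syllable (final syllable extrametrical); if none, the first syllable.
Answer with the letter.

Rule A → syllable 3 (observed: 1).
Rule B → syllable 5 (observed: 1).
Rule C → syllable 1 ✓.

C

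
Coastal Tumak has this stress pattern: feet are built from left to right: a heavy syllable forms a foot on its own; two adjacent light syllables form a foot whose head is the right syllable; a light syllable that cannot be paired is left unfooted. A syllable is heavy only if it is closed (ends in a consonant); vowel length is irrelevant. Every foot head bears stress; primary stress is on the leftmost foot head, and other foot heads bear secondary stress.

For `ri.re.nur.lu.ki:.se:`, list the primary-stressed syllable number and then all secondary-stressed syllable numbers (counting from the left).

primary 2, secondary 3, 5

Weights: 1 ri L, 2 re L, 3 nur H, 4 lu L, 5 ki: L, 6 se: L.
Parse left to right (heavy = foot alone; LL = one foot; stranded L unfooted): (ri.ˈre) (ˈnur) (lu.ˈki:) se:.
Foot heads: 2, 3, 5.
Primary stress on the leftmost head = syllable 2.
Secondary stress on 3, 5: ri.ˈre.ˌnur.lu.ˌki:.se:.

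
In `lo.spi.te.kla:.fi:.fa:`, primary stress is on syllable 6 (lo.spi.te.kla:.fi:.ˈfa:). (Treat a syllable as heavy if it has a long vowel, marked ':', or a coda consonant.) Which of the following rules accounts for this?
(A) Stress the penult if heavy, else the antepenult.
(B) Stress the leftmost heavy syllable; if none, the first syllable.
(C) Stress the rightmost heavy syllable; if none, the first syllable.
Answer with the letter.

C

Rule A → syllable 5 (observed: 6).
Rule B → syllable 4 (observed: 6).
Rule C → syllable 6 ✓.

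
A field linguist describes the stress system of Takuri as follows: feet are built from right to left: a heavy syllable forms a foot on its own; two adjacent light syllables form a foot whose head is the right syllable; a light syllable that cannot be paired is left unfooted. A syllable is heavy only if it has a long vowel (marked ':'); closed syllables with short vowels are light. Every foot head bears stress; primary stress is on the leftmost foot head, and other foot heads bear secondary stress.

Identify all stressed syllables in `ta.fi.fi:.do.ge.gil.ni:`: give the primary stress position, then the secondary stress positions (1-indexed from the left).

primary 2, secondary 3, 6, 7

Weights: 1 ta L, 2 fi L, 3 fi: H, 4 do L, 5 ge L, 6 gil L, 7 ni: H.
Parse right to left (heavy = foot alone; LL = one foot; stranded L unfooted): (ta.ˈfi) (ˈfi:) do (ge.ˈgil) (ˈni:).
Foot heads: 2, 3, 6, 7.
Primary stress on the leftmost head = syllable 2.
Secondary stress on 3, 6, 7: ta.ˈfi.ˌfi:.do.ge.ˌgil.ˌni:.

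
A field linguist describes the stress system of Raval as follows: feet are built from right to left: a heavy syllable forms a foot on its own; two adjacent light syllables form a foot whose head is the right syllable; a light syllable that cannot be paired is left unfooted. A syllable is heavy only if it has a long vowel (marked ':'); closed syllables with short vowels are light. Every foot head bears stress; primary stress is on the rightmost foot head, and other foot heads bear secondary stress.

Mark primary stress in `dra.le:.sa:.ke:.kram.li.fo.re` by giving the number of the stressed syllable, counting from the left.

Weights: 1 dra L, 2 le: H, 3 sa: H, 4 ke: H, 5 kram L, 6 li L, 7 fo L, 8 re L.
Parse right to left (heavy = foot alone; LL = one foot; stranded L unfooted): dra (ˈle:) (ˈsa:) (ˈke:) (kram.ˈli) (fo.ˈre).
Foot heads: 2, 3, 4, 6, 8.
Primary stress on the rightmost head = syllable 8.
Primary stress: syllable 8 → dra.le:.sa:.ke:.kram.li.fo.ˈre.

8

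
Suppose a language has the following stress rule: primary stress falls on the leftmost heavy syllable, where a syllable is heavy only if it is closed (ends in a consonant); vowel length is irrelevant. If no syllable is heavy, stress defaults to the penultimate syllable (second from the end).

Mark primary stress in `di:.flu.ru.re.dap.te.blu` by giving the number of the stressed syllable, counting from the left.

5

Weights: 1 di: L, 2 flu L, 3 ru L, 4 re L, 5 dap H, 6 te L, 7 blu L.
Heavy syllables in the domain: 5. The leftmost is syllable 5 (dap).
Primary stress: syllable 5 → di:.flu.ru.re.ˈdap.te.blu.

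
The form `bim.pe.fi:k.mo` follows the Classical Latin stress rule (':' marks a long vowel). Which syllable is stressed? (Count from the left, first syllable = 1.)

3

Classical Latin: stress the penult if heavy (long vowel or closed), else the antepenult.
Weights: 2 pe L, 3 fi:k H, 4 mo L.
The penult (syllable 3, fi:k) is heavy, so it takes stress.
Stress on syllable 3: bim.pe.ˈfi:k.mo.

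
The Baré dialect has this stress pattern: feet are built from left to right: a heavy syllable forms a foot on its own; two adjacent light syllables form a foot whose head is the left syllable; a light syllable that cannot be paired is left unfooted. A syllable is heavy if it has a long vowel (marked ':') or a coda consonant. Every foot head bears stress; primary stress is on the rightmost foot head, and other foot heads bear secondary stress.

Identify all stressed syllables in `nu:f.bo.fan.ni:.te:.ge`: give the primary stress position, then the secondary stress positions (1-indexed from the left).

Weights: 1 nu:f H, 2 bo L, 3 fan H, 4 ni: H, 5 te: H, 6 ge L.
Parse left to right (heavy = foot alone; LL = one foot; stranded L unfooted): (ˈnu:f) bo (ˈfan) (ˈni:) (ˈte:) ge.
Foot heads: 1, 3, 4, 5.
Primary stress on the rightmost head = syllable 5.
Secondary stress on 1, 3, 4: ˌnu:f.bo.ˌfan.ˌni:.ˈte:.ge.

primary 5, secondary 1, 3, 4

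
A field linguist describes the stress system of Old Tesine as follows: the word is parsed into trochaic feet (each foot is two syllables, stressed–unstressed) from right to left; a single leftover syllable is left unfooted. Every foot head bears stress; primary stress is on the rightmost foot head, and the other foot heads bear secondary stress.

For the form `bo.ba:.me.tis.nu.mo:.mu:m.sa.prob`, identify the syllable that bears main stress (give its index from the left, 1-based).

Parse right to left into trochaic (ˈσσ) feet: bo (ˈba:.me) (ˈtis.nu) (ˈmo:.mu:m) (ˈsa.prob). Syllable 1 is left unfooted.
Foot heads (stressed positions): 2, 4, 6, 8.
End Rule Rightmost: primary stress on the rightmost head = syllable 8.
Primary stress: syllable 8 → bo.ba:.me.tis.nu.mo:.mu:m.ˈsa.prob.

8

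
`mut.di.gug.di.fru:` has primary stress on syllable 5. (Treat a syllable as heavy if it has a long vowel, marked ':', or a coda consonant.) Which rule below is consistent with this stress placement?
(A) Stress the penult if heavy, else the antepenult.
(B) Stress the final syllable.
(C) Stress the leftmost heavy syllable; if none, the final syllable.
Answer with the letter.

Rule A → syllable 3 (observed: 5).
Rule B → syllable 5 ✓.
Rule C → syllable 1 (observed: 5).

B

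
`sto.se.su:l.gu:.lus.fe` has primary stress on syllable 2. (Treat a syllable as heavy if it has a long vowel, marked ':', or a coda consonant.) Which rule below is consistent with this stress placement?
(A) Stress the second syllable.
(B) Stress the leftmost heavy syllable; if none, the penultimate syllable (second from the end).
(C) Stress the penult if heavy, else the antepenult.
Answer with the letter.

A

Rule A → syllable 2 ✓.
Rule B → syllable 3 (observed: 2).
Rule C → syllable 5 (observed: 2).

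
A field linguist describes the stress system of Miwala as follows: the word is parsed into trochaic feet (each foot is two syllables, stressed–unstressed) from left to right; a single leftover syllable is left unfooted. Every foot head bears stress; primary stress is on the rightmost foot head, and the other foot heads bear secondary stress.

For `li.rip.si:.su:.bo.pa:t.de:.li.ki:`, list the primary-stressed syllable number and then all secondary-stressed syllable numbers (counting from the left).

Parse left to right into trochaic (ˈσσ) feet: (ˈli.rip) (ˈsi:.su:) (ˈbo.pa:t) (ˈde:.li) ki:. Syllable 9 is left unfooted.
Foot heads (stressed positions): 1, 3, 5, 7.
End Rule Rightmost: primary stress on the rightmost head = syllable 7.
Secondary stress on 1, 3, 5: ˌli.rip.ˌsi:.su:.ˌbo.pa:t.ˈde:.li.ki:.

primary 7, secondary 1, 3, 5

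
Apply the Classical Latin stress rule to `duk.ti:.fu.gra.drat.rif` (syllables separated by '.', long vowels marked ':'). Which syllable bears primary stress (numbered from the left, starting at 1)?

5

Classical Latin: stress the penult if heavy (long vowel or closed), else the antepenult.
Weights: 4 gra L, 5 drat H, 6 rif H.
The penult (syllable 5, drat) is heavy, so it takes stress.
Stress on syllable 5: duk.ti:.fu.gra.ˈdrat.rif.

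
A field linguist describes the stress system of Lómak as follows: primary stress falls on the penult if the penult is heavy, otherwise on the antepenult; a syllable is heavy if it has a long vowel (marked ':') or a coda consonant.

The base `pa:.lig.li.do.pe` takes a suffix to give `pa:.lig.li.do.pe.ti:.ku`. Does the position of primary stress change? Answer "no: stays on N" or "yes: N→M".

yes: 3→6

Base `pa:.lig.li.do.pe` (5 syllables):
  Weights: 3 li L, 4 do L, 5 pe L.
  The penult (syllable 4, do) is light, so stress falls on the antepenult (syllable 3, li).
  → primary stress on syllable 3.
Suffixed `pa:.lig.li.do.pe.ti:.ku` (7 syllables):
  Weights: 5 pe L, 6 ti: H, 7 ku L.
  The penult (syllable 6, ti:) is heavy, so it takes stress.
  → primary stress on syllable 6.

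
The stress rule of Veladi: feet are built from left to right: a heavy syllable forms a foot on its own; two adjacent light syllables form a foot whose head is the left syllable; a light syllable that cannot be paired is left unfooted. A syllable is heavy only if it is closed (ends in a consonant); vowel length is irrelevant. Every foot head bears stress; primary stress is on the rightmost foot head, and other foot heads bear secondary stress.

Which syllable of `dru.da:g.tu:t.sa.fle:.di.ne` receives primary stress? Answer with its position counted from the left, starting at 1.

Weights: 1 dru L, 2 da:g H, 3 tu:t H, 4 sa L, 5 fle: L, 6 di L, 7 ne L.
Parse left to right (heavy = foot alone; LL = one foot; stranded L unfooted): dru (ˈda:g) (ˈtu:t) (ˈsa.fle:) (ˈdi.ne).
Foot heads: 2, 3, 4, 6.
Primary stress on the rightmost head = syllable 6.
Primary stress: syllable 6 → dru.da:g.tu:t.sa.fle:.ˈdi.ne.

6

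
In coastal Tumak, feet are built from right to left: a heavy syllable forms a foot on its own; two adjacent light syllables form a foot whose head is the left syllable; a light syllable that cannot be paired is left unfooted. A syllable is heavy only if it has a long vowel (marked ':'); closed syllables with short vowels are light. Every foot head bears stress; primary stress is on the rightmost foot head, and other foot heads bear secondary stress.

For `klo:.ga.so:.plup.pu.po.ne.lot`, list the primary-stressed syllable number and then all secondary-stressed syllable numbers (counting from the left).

Weights: 1 klo: H, 2 ga L, 3 so: H, 4 plup L, 5 pu L, 6 po L, 7 ne L, 8 lot L.
Parse right to left (heavy = foot alone; LL = one foot; stranded L unfooted): (ˈklo:) ga (ˈso:) plup (ˈpu.po) (ˈne.lot).
Foot heads: 1, 3, 5, 7.
Primary stress on the rightmost head = syllable 7.
Secondary stress on 1, 3, 5: ˌklo:.ga.ˌso:.plup.ˌpu.po.ˈne.lot.

primary 7, secondary 1, 3, 5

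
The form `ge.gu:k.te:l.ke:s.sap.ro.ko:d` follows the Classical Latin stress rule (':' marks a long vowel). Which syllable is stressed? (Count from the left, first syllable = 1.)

Classical Latin: stress the penult if heavy (long vowel or closed), else the antepenult.
Weights: 5 sap H, 6 ro L, 7 ko:d H.
The penult (syllable 6, ro) is light, so stress falls on the antepenult (syllable 5, sap).
Stress on syllable 5: ge.gu:k.te:l.ke:s.ˈsap.ro.ko:d.

5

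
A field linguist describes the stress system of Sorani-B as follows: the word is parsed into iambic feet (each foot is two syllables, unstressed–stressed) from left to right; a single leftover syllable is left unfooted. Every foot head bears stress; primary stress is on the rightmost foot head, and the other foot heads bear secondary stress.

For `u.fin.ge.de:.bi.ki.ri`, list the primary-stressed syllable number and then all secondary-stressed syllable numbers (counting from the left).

primary 6, secondary 2, 4

Parse left to right into iambic (σˈσ) feet: (u.ˈfin) (ge.ˈde:) (bi.ˈki) ri. Syllable 7 is left unfooted.
Foot heads (stressed positions): 2, 4, 6.
End Rule Rightmost: primary stress on the rightmost head = syllable 6.
Secondary stress on 2, 4: u.ˌfin.ge.ˌde:.bi.ˈki.ri.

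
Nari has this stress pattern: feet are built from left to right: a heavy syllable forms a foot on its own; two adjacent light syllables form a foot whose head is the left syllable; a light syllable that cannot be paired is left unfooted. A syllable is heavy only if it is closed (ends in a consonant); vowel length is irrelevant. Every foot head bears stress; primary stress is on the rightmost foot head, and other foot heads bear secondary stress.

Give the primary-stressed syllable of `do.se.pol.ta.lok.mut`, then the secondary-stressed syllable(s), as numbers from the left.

Weights: 1 do L, 2 se L, 3 pol H, 4 ta L, 5 lok H, 6 mut H.
Parse left to right (heavy = foot alone; LL = one foot; stranded L unfooted): (ˈdo.se) (ˈpol) ta (ˈlok) (ˈmut).
Foot heads: 1, 3, 5, 6.
Primary stress on the rightmost head = syllable 6.
Secondary stress on 1, 3, 5: ˌdo.se.ˌpol.ta.ˌlok.ˈmut.

primary 6, secondary 1, 3, 5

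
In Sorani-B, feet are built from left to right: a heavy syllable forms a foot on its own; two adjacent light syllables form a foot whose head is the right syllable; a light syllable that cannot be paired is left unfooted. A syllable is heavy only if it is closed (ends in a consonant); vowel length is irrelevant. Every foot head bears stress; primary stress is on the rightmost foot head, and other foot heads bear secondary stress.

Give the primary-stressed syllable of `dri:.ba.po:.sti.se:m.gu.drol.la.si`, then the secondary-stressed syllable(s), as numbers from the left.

Weights: 1 dri: L, 2 ba L, 3 po: L, 4 sti L, 5 se:m H, 6 gu L, 7 drol H, 8 la L, 9 si L.
Parse left to right (heavy = foot alone; LL = one foot; stranded L unfooted): (dri:.ˈba) (po:.ˈsti) (ˈse:m) gu (ˈdrol) (la.ˈsi).
Foot heads: 2, 4, 5, 7, 9.
Primary stress on the rightmost head = syllable 9.
Secondary stress on 2, 4, 5, 7: dri:.ˌba.po:.ˌsti.ˌse:m.gu.ˌdrol.la.ˈsi.

primary 9, secondary 2, 4, 5, 7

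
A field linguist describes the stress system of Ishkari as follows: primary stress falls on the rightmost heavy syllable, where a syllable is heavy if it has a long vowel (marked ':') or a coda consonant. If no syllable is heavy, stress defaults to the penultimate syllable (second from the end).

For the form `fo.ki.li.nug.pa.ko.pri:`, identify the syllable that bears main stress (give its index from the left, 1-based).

7

Weights: 1 fo L, 2 ki L, 3 li L, 4 nug H, 5 pa L, 6 ko L, 7 pri: H.
Heavy syllables in the domain: 4, 7. The rightmost is syllable 7 (pri:).
Primary stress: syllable 7 → fo.ki.li.nug.pa.ko.ˈpri:.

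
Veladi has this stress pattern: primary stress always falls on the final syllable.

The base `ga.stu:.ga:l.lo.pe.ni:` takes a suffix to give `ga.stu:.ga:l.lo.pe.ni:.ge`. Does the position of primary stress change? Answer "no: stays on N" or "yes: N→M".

Base `ga.stu:.ga:l.lo.pe.ni:` (6 syllables):
  The word has 6 syllables; the final syllable is syllable 6 (ni:).
  → primary stress on syllable 6.
Suffixed `ga.stu:.ga:l.lo.pe.ni:.ge` (7 syllables):
  The word has 7 syllables; the final syllable is syllable 7 (ge).
  → primary stress on syllable 7.

yes: 6→7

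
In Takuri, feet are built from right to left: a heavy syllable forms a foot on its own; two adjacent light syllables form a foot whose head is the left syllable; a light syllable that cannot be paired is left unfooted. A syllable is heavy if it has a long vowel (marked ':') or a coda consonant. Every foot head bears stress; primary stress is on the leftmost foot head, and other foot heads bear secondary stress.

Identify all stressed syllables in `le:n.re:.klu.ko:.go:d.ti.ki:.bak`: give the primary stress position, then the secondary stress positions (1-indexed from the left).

primary 1, secondary 2, 4, 5, 7, 8

Weights: 1 le:n H, 2 re: H, 3 klu L, 4 ko: H, 5 go:d H, 6 ti L, 7 ki: H, 8 bak H.
Parse right to left (heavy = foot alone; LL = one foot; stranded L unfooted): (ˈle:n) (ˈre:) klu (ˈko:) (ˈgo:d) ti (ˈki:) (ˈbak).
Foot heads: 1, 2, 4, 5, 7, 8.
Primary stress on the leftmost head = syllable 1.
Secondary stress on 2, 4, 5, 7, 8: ˈle:n.ˌre:.klu.ˌko:.ˌgo:d.ti.ˌki:.ˌbak.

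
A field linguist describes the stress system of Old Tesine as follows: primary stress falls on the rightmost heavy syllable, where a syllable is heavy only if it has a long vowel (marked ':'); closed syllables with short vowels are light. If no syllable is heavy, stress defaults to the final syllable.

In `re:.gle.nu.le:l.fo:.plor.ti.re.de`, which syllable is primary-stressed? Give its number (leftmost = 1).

Weights: 1 re: H, 2 gle L, 3 nu L, 4 le:l H, 5 fo: H, 6 plor L, 7 ti L, 8 re L, 9 de L.
Heavy syllables in the domain: 1, 4, 5. The rightmost is syllable 5 (fo:).
Primary stress: syllable 5 → re:.gle.nu.le:l.ˈfo:.plor.ti.re.de.

5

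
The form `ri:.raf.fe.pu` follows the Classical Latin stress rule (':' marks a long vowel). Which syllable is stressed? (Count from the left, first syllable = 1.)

2

Classical Latin: stress the penult if heavy (long vowel or closed), else the antepenult.
Weights: 2 raf H, 3 fe L, 4 pu L.
The penult (syllable 3, fe) is light, so stress falls on the antepenult (syllable 2, raf).
Stress on syllable 2: ri:.ˈraf.fe.pu.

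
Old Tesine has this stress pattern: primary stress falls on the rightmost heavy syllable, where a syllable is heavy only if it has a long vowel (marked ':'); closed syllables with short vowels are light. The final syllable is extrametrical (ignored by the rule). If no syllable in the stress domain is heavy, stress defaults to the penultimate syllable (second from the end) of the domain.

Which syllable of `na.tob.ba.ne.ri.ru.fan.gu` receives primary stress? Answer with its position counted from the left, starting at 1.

6

The final syllable (8, gu) is extrametrical; the stress domain is syllables 1–7.
Weights: 1 na L, 2 tob L, 3 ba L, 4 ne L, 5 ri L, 6 ru L, 7 fan L.
No heavy syllable in the domain; default to the penultimate syllable (second from the end) of the domain = syllable 6.
Primary stress: syllable 6 → na.tob.ba.ne.ri.ˈru.fan.gu.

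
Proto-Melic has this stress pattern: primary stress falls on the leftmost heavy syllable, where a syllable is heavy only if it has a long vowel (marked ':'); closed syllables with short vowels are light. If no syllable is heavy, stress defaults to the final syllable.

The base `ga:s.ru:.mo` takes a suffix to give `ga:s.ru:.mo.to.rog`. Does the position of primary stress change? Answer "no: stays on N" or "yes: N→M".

no: stays on 1

Base `ga:s.ru:.mo` (3 syllables):
  Weights: 1 ga:s H, 2 ru: H, 3 mo L.
  Heavy syllables in the domain: 1, 2. The leftmost is syllable 1 (ga:s).
  → primary stress on syllable 1.
Suffixed `ga:s.ru:.mo.to.rog` (5 syllables):
  Weights: 1 ga:s H, 2 ru: H, 3 mo L, 4 to L, 5 rog L.
  Heavy syllables in the domain: 1, 2. The leftmost is syllable 1 (ga:s).
  → primary stress on syllable 1.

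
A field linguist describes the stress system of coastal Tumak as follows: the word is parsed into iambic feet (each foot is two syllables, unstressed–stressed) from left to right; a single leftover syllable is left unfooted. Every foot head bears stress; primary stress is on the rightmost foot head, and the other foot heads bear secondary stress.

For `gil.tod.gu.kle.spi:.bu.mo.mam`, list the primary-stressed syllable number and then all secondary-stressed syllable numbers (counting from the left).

primary 8, secondary 2, 4, 6

Parse left to right into iambic (σˈσ) feet: (gil.ˈtod) (gu.ˈkle) (spi:.ˈbu) (mo.ˈmam).
Foot heads (stressed positions): 2, 4, 6, 8.
End Rule Rightmost: primary stress on the rightmost head = syllable 8.
Secondary stress on 2, 4, 6: gil.ˌtod.gu.ˌkle.spi:.ˌbu.mo.ˈmam.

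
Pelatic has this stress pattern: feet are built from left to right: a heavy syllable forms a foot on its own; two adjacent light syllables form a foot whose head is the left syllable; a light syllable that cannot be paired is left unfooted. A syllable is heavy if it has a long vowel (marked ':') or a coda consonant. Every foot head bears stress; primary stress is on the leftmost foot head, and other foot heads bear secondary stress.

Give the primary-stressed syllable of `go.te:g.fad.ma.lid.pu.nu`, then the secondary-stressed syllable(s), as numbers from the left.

Weights: 1 go L, 2 te:g H, 3 fad H, 4 ma L, 5 lid H, 6 pu L, 7 nu L.
Parse left to right (heavy = foot alone; LL = one foot; stranded L unfooted): go (ˈte:g) (ˈfad) ma (ˈlid) (ˈpu.nu).
Foot heads: 2, 3, 5, 6.
Primary stress on the leftmost head = syllable 2.
Secondary stress on 3, 5, 6: go.ˈte:g.ˌfad.ma.ˌlid.ˌpu.nu.

primary 2, secondary 3, 5, 6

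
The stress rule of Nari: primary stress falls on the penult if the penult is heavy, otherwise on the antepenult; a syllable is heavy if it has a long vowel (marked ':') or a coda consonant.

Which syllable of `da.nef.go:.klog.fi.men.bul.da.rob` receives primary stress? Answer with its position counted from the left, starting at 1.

Weights: 7 bul H, 8 da L, 9 rob H.
The penult (syllable 8, da) is light, so stress falls on the antepenult (syllable 7, bul).
Primary stress: syllable 7 → da.nef.go:.klog.fi.men.ˈbul.da.rob.

7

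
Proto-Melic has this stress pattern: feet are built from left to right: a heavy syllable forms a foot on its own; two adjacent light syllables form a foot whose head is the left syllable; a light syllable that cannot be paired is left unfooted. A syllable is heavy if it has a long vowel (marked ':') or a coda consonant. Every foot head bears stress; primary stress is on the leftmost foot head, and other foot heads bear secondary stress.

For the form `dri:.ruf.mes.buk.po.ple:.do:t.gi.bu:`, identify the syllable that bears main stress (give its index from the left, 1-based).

Weights: 1 dri: H, 2 ruf H, 3 mes H, 4 buk H, 5 po L, 6 ple: H, 7 do:t H, 8 gi L, 9 bu: H.
Parse left to right (heavy = foot alone; LL = one foot; stranded L unfooted): (ˈdri:) (ˈruf) (ˈmes) (ˈbuk) po (ˈple:) (ˈdo:t) gi (ˈbu:).
Foot heads: 1, 2, 3, 4, 6, 7, 9.
Primary stress on the leftmost head = syllable 1.
Primary stress: syllable 1 → ˈdri:.ruf.mes.buk.po.ple:.do:t.gi.bu:.

1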